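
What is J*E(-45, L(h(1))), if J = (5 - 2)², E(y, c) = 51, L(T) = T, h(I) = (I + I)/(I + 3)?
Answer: 459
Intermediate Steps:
h(I) = 2*I/(3 + I) (h(I) = (2*I)/(3 + I) = 2*I/(3 + I))
J = 9 (J = 3² = 9)
J*E(-45, L(h(1))) = 9*51 = 459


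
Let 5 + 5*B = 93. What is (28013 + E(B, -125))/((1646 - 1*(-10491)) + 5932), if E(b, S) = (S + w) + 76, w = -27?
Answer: 27937/18069 ≈ 1.5461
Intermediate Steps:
B = 88/5 (B = -1 + (⅕)*93 = -1 + 93/5 = 88/5 ≈ 17.600)
E(b, S) = 49 + S (E(b, S) = (S - 27) + 76 = (-27 + S) + 76 = 49 + S)
(28013 + E(B, -125))/((1646 - 1*(-10491)) + 5932) = (28013 + (49 - 125))/((1646 - 1*(-10491)) + 5932) = (28013 - 76)/((1646 + 10491) + 5932) = 27937/(12137 + 5932) = 27937/18069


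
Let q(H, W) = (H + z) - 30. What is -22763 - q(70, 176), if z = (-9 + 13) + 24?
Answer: -22831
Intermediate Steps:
z = 28 (z = 4 + 24 = 28)
q(H, W) = -2 + H (q(H, W) = (H + 28) - 30 = (28 + H) - 30 = -2 + H)
-22763 - q(70, 176) = -22763 - (-2 + 70) = -22763 - 1*68 = -22763 - 68 = -22831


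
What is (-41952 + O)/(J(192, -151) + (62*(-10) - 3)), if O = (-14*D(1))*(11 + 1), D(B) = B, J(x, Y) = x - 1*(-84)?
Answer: 42120/347 ≈ 121.38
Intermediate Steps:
J(x, Y) = 84 + x (J(x, Y) = x + 84 = 84 + x)
O = -168 (O = (-14*1)*(11 + 1) = -14*12 = -168)
(-41952 + O)/(J(192, -151) + (62*(-10) - 3)) = (-41952 - 168)/((84 + 192) + (62*(-10) - 3)) = -42120/(276 + (-620 - 3)) = -42120/(276 - 623) = -42120/(-347) = -42120*(-1/347) = 42120/347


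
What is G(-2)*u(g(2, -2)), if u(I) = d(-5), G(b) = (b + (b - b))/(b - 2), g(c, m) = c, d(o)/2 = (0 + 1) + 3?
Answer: 4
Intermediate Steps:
d(o) = 8 (d(o) = 2*((0 + 1) + 3) = 2*(1 + 3) = 2*4 = 8)
G(b) = b/(-2 + b) (G(b) = (b + 0)/(-2 + b) = b/(-2 + b))
u(I) = 8
G(-2)*u(g(2, -2)) = -2/(-2 - 2)*8 = -2/(-4)*8 = -2*(-1/4)*8 = (1/2)*8 = 4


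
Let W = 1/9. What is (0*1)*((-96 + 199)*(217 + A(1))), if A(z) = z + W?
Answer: 0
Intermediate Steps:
W = 1/9 ≈ 0.11111
A(z) = 1/9 + z (A(z) = z + 1/9 = 1/9 + z)
(0*1)*((-96 + 199)*(217 + A(1))) = (0*1)*((-96 + 199)*(217 + (1/9 + 1))) = 0*(103*(217 + 10/9)) = 0*(103*(1963/9)) = 0*(202189/9) = 0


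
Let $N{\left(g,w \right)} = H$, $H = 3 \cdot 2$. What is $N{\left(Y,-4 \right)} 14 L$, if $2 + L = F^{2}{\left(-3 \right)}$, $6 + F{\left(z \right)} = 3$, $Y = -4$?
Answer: $588$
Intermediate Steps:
$H = 6$
$F{\left(z \right)} = -3$ ($F{\left(z \right)} = -6 + 3 = -3$)
$N{\left(g,w \right)} = 6$
$L = 7$ ($L = -2 + \left(-3\right)^{2} = -2 + 9 = 7$)
$N{\left(Y,-4 \right)} 14 L = 6 \cdot 14 \cdot 7 = 84 \cdot 7 = 588$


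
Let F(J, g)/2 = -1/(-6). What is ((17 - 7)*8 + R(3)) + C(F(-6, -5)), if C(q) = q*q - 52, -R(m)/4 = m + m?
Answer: 37/9 ≈ 4.1111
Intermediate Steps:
F(J, g) = ⅓ (F(J, g) = 2*(-1/(-6)) = 2*(-1*(-⅙)) = 2*(⅙) = ⅓)
R(m) = -8*m (R(m) = -4*(m + m) = -8*m)
C(q) = -52 + q² (C(q) = q² - 52 = -52 + q²)
((17 - 7)*8 + R(3)) + C(F(-6, -5)) = ((17 - 7)*8 - 8*3) + (-52 + (⅓)²) = (10*8 - 24) + (-52 + ⅑) = (80 - 24) - 467/9 = 56 - 467/9 = 37/9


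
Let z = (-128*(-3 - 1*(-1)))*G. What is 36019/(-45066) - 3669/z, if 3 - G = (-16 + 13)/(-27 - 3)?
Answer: -16559281/2884224 ≈ -5.7413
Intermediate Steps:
G = 29/10 (G = 3 - (-16 + 13)/(-27 - 3) = 3 - (-3)/(-30) = 3 - (-3)*(-1)/30 = 3 - 1*⅒ = 3 - ⅒ = 29/10 ≈ 2.9000)
z = 3712/5 (z = -128*(-3 - 1*(-1))*(29/10) = -128*(-3 + 1)*(29/10) = -128*(-2)*(29/10) = 256*(29/10) = 3712/5 ≈ 742.40)
36019/(-45066) - 3669/z = 36019/(-45066) - 3669/3712/5 = 36019*(-1/45066) - 3669*5/3712 = -36019/45066 - 18345/3712 = -16559281/2884224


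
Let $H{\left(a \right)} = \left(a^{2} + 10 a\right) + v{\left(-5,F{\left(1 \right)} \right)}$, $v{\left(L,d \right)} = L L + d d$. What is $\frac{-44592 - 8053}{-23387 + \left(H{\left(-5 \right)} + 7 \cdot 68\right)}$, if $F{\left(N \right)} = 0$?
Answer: $\frac{52645}{22911} \approx 2.2978$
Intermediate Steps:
$v{\left(L,d \right)} = L^{2} + d^{2}$
$H{\left(a \right)} = 25 + a^{2} + 10 a$ ($H{\left(a \right)} = \left(a^{2} + 10 a\right) + \left(\left(-5\right)^{2} + 0^{2}\right) = \left(a^{2} + 10 a\right) + \left(25 + 0\right) = \left(a^{2} + 10 a\right) + 25 = 25 + a^{2} + 10 a$)
$\frac{-44592 - 8053}{-23387 + \left(H{\left(-5 \right)} + 7 \cdot 68\right)} = \frac{-44592 - 8053}{-23387 + \left(\left(25 + \left(-5\right)^{2} + 10 \left(-5\right)\right) + 7 \cdot 68\right)} = - \frac{52645}{-23387 + \left(\left(25 + 25 - 50\right) + 476\right)} = - \frac{52645}{-23387 + \left(0 + 476\right)} = - \frac{52645}{-23387 + 476} = - \frac{52645}{-22911} = \left(-52645\right) \left(- \frac{1}{22911}\right) = \frac{52645}{22911}$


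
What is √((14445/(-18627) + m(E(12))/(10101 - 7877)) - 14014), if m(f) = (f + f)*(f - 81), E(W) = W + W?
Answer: I*√10439920360808638/863051 ≈ 118.39*I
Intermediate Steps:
E(W) = 2*W
m(f) = 2*f*(-81 + f) (m(f) = (2*f)*(-81 + f) = 2*f*(-81 + f))
√((14445/(-18627) + m(E(12))/(10101 - 7877)) - 14014) = √((14445/(-18627) + (2*(2*12)*(-81 + 2*12))/(10101 - 7877)) - 14014) = √((14445*(-1/18627) + (2*24*(-81 + 24))/2224) - 14014) = √((-4815/6209 + (2*24*(-57))*(1/2224)) - 14014) = √((-4815/6209 - 2736*1/2224) - 14014) = √((-4815/6209 - 171/139) - 14014) = √(-1731024/863051 - 14014) = √(-12096527738/863051) = I*√10439920360808638/863051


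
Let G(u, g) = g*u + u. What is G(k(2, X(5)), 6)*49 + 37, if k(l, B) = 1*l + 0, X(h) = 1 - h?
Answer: 723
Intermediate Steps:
k(l, B) = l (k(l, B) = l + 0 = l)
G(u, g) = u + g*u
G(k(2, X(5)), 6)*49 + 37 = (2*(1 + 6))*49 + 37 = (2*7)*49 + 37 = 14*49 + 37 = 686 + 37 = 723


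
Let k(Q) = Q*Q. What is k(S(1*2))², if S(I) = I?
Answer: 16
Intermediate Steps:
k(Q) = Q²
k(S(1*2))² = ((1*2)²)² = (2²)² = 4² = 16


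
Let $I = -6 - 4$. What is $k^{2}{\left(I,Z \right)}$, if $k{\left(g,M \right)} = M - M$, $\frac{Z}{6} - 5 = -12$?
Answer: $0$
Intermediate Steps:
$Z = -42$ ($Z = 30 + 6 \left(-12\right) = 30 - 72 = -42$)
$I = -10$ ($I = -6 - 4 = -10$)
$k{\left(g,M \right)} = 0$
$k^{2}{\left(I,Z \right)} = 0^{2} = 0$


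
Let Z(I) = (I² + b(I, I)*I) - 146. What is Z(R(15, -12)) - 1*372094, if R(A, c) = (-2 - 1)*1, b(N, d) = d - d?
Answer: -372231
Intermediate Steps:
b(N, d) = 0
R(A, c) = -3 (R(A, c) = -3*1 = -3)
Z(I) = -146 + I² (Z(I) = (I² + 0*I) - 146 = (I² + 0) - 146 = I² - 146 = -146 + I²)
Z(R(15, -12)) - 1*372094 = (-146 + (-3)²) - 1*372094 = (-146 + 9) - 372094 = -137 - 372094 = -372231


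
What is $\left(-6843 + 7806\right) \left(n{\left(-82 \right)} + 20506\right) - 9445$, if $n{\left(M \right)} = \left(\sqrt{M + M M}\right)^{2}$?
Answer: $26134079$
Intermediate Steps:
$n{\left(M \right)} = M + M^{2}$ ($n{\left(M \right)} = \left(\sqrt{M + M^{2}}\right)^{2} = M + M^{2}$)
$\left(-6843 + 7806\right) \left(n{\left(-82 \right)} + 20506\right) - 9445 = \left(-6843 + 7806\right) \left(- 82 \left(1 - 82\right) + 20506\right) - 9445 = 963 \left(\left(-82\right) \left(-81\right) + 20506\right) - 9445 = 963 \left(6642 + 20506\right) - 9445 = 963 \cdot 27148 - 9445 = 26143524 - 9445 = 26134079$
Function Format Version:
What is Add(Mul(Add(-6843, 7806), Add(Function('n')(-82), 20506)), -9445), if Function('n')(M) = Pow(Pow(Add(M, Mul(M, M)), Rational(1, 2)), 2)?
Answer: 26134079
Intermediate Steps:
Function('n')(M) = Add(M, Pow(M, 2)) (Function('n')(M) = Pow(Pow(Add(M, Pow(M, 2)), Rational(1, 2)), 2) = Add(M, Pow(M, 2)))
Add(Mul(Add(-6843, 7806), Add(Function('n')(-82), 20506)), -9445) = Add(Mul(Add(-6843, 7806), Add(Mul(-82, Add(1, -82)), 20506)), -9445) = Add(Mul(963, Add(Mul(-82, -81), 20506)), -9445) = Add(Mul(963, Add(6642, 20506)), -9445) = Add(Mul(963, 27148), -9445) = Add(26143524, -9445) = 26134079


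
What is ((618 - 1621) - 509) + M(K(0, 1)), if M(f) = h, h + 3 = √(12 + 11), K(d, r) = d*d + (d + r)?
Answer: -1515 + √23 ≈ -1510.2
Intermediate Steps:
K(d, r) = d + r + d² (K(d, r) = d² + (d + r) = d + r + d²)
h = -3 + √23 (h = -3 + √(12 + 11) = -3 + √23 ≈ 1.7958)
M(f) = -3 + √23
((618 - 1621) - 509) + M(K(0, 1)) = ((618 - 1621) - 509) + (-3 + √23) = (-1003 - 509) + (-3 + √23) = -1512 + (-3 + √23) = -1515 + √23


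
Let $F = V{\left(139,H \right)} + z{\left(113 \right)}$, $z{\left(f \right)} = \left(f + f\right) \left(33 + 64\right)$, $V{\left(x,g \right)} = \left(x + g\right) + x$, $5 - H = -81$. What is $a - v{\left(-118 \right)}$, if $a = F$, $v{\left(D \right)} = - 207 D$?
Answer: $-2140$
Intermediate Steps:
$H = 86$ ($H = 5 - -81 = 5 + 81 = 86$)
$V{\left(x,g \right)} = g + 2 x$ ($V{\left(x,g \right)} = \left(g + x\right) + x = g + 2 x$)
$z{\left(f \right)} = 194 f$ ($z{\left(f \right)} = 2 f 97 = 194 f$)
$F = 22286$ ($F = \left(86 + 2 \cdot 139\right) + 194 \cdot 113 = \left(86 + 278\right) + 21922 = 364 + 21922 = 22286$)
$a = 22286$
$a - v{\left(-118 \right)} = 22286 - \left(-207\right) \left(-118\right) = 22286 - 24426 = -2140$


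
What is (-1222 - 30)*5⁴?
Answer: -782500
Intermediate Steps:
(-1222 - 30)*5⁴ = -1252*625 = -782500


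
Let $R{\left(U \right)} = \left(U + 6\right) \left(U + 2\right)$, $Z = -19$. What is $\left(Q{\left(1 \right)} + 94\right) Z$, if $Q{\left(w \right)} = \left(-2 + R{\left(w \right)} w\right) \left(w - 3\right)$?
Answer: $-1064$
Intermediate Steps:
$R{\left(U \right)} = \left(2 + U\right) \left(6 + U\right)$ ($R{\left(U \right)} = \left(6 + U\right) \left(2 + U\right) = \left(2 + U\right) \left(6 + U\right)$)
$Q{\left(w \right)} = \left(-3 + w\right) \left(-2 + w \left(12 + w^{2} + 8 w\right)\right)$ ($Q{\left(w \right)} = \left(-2 + \left(12 + w^{2} + 8 w\right) w\right) \left(w - 3\right) = \left(-2 + w \left(12 + w^{2} + 8 w\right)\right) \left(-3 + w\right) = \left(-3 + w\right) \left(-2 + w \left(12 + w^{2} + 8 w\right)\right)$)
$\left(Q{\left(1 \right)} + 94\right) Z = \left(\left(6 + 1^{4} - 38 - 12 \cdot 1^{2} + 5 \cdot 1^{3}\right) + 94\right) \left(-19\right) = \left(\left(6 + 1 - 38 - 12 + 5 \cdot 1\right) + 94\right) \left(-19\right) = \left(\left(6 + 1 - 38 - 12 + 5\right) + 94\right) \left(-19\right) = \left(-38 + 94\right) \left(-19\right) = 56 \left(-19\right) = -1064$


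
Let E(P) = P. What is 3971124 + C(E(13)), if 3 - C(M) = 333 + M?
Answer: 3970781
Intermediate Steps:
C(M) = -330 - M (C(M) = 3 - (333 + M) = 3 + (-333 - M) = -330 - M)
3971124 + C(E(13)) = 3971124 + (-330 - 1*13) = 3971124 + (-330 - 13) = 3971124 - 343 = 3970781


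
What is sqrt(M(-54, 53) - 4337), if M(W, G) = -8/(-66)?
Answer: I*sqrt(4722861)/33 ≈ 65.855*I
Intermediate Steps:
M(W, G) = 4/33 (M(W, G) = -8*(-1/66) = 4/33)
sqrt(M(-54, 53) - 4337) = sqrt(4/33 - 4337) = sqrt(-143117/33) = I*sqrt(4722861)/33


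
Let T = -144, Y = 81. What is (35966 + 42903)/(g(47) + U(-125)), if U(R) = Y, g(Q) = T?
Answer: -11267/9 ≈ -1251.9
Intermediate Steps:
g(Q) = -144
U(R) = 81
(35966 + 42903)/(g(47) + U(-125)) = (35966 + 42903)/(-144 + 81) = 78869/(-63) = 78869*(-1/63) = -11267/9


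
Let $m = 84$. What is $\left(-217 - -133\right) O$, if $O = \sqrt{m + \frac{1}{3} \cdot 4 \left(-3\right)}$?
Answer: $- 336 \sqrt{5} \approx -751.32$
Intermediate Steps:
$O = 4 \sqrt{5}$ ($O = \sqrt{84 + \frac{1}{3} \cdot 4 \left(-3\right)} = \sqrt{84 + \frac{4}{3} \left(-3\right)} = \sqrt{84 - 4} = \sqrt{80} = 4 \sqrt{5} \approx 8.9443$)
$\left(-217 - -133\right) O = \left(-217 - -133\right) 4 \sqrt{5} = \left(-217 + 133\right) 4 \sqrt{5} = - 84 \cdot 4 \sqrt{5} = - 336 \sqrt{5}$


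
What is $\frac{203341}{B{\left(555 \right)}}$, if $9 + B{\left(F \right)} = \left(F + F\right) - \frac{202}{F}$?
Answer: $\frac{112854255}{610853} \approx 184.75$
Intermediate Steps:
$B{\left(F \right)} = -9 - \frac{202}{F} + 2 F$ ($B{\left(F \right)} = -9 + \left(\left(F + F\right) - \frac{202}{F}\right) = -9 + \left(2 F - \frac{202}{F}\right) = -9 + \left(- \frac{202}{F} + 2 F\right) = -9 - \frac{202}{F} + 2 F$)
$\frac{203341}{B{\left(555 \right)}} = \frac{203341}{-9 - \frac{202}{555} + 2 \cdot 555} = \frac{203341}{-9 - \frac{202}{555} + 1110} = \frac{203341}{\frac{610853}{555}} = 203341 \cdot \frac{555}{610853} = \frac{112854255}{610853}$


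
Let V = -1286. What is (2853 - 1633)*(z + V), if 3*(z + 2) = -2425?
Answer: -7672580/3 ≈ -2.5575e+6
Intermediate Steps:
z = -2431/3 (z = -2 + (⅓)*(-2425) = -2 - 2425/3 = -2431/3 ≈ -810.33)
(2853 - 1633)*(z + V) = (2853 - 1633)*(-2431/3 - 1286) = 1220*(-6289/3) = -7672580/3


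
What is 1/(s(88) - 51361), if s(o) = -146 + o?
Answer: -1/51419 ≈ -1.9448e-5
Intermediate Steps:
1/(s(88) - 51361) = 1/((-146 + 88) - 51361) = 1/(-58 - 51361) = 1/(-51419) = -1/51419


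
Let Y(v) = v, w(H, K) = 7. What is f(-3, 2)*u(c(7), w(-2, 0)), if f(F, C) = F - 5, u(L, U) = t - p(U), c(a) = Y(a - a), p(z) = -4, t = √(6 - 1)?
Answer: -32 - 8*√5 ≈ -49.889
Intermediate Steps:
t = √5 ≈ 2.2361
c(a) = 0 (c(a) = a - a = 0)
u(L, U) = 4 + √5 (u(L, U) = √5 - 1*(-4) = √5 + 4 = 4 + √5)
f(F, C) = -5 + F
f(-3, 2)*u(c(7), w(-2, 0)) = (-5 - 3)*(4 + √5) = -8*(4 + √5) = -32 - 8*√5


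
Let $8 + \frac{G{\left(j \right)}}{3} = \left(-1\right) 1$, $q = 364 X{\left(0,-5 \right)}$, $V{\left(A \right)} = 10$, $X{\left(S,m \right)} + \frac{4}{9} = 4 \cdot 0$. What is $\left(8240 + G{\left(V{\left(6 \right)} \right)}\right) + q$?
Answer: $\frac{72461}{9} \approx 8051.2$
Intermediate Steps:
$X{\left(S,m \right)} = - \frac{4}{9}$ ($X{\left(S,m \right)} = - \frac{4}{9} + 4 \cdot 0 = - \frac{4}{9} + 0 = - \frac{4}{9}$)
$q = - \frac{1456}{9}$ ($q = 364 \left(- \frac{4}{9}\right) = - \frac{1456}{9} \approx -161.78$)
$G{\left(j \right)} = -27$ ($G{\left(j \right)} = -24 + 3 \left(\left(-1\right) 1\right) = -24 + 3 \left(-1\right) = -24 - 3 = -27$)
$\left(8240 + G{\left(V{\left(6 \right)} \right)}\right) + q = \left(8240 - 27\right) - \frac{1456}{9} = 8213 - \frac{1456}{9} = \frac{72461}{9}$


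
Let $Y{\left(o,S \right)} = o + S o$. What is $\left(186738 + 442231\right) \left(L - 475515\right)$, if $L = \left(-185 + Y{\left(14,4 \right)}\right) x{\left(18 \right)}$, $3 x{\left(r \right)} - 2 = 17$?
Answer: $- \frac{898626879370}{3} \approx -2.9954 \cdot 10^{11}$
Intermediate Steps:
$x{\left(r \right)} = \frac{19}{3}$ ($x{\left(r \right)} = \frac{2}{3} + \frac{1}{3} \cdot 17 = \frac{2}{3} + \frac{17}{3} = \frac{19}{3}$)
$L = - \frac{2185}{3}$ ($L = \left(-185 + 14 \left(1 + 4\right)\right) \frac{19}{3} = \left(-185 + 14 \cdot 5\right) \frac{19}{3} = \left(-185 + 70\right) \frac{19}{3} = \left(-115\right) \frac{19}{3} = - \frac{2185}{3} \approx -728.33$)
$\left(186738 + 442231\right) \left(L - 475515\right) = \left(186738 + 442231\right) \left(- \frac{2185}{3} - 475515\right) = 628969 \left(- \frac{1428730}{3}\right) = - \frac{898626879370}{3}$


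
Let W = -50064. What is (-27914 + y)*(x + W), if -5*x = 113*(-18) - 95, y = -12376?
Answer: 1999923078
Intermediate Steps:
x = 2129/5 (x = -(113*(-18) - 95)/5 = -(-2034 - 95)/5 = -⅕*(-2129) = 2129/5 ≈ 425.80)
(-27914 + y)*(x + W) = (-27914 - 12376)*(2129/5 - 50064) = -40290*(-248191/5) = 1999923078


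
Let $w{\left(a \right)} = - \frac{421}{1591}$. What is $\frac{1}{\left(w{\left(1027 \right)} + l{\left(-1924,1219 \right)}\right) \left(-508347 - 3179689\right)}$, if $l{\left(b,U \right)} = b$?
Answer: $\frac{1591}{11290940654180} \approx 1.4091 \cdot 10^{-10}$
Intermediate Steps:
$w{\left(a \right)} = - \frac{421}{1591}$ ($w{\left(a \right)} = \left(-421\right) \frac{1}{1591} = - \frac{421}{1591}$)
$\frac{1}{\left(w{\left(1027 \right)} + l{\left(-1924,1219 \right)}\right) \left(-508347 - 3179689\right)} = \frac{1}{\left(- \frac{421}{1591} - 1924\right) \left(-508347 - 3179689\right)} = \frac{1}{\left(- \frac{3061505}{1591}\right) \left(-3688036\right)} = \frac{1}{\frac{11290940654180}{1591}} = \frac{1591}{11290940654180}$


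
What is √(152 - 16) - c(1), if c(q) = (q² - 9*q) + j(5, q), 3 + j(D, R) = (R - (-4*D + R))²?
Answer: -389 + 2*√34 ≈ -377.34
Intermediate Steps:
j(D, R) = -3 + 16*D² (j(D, R) = -3 + (R - (-4*D + R))² = -3 + (R - (R - 4*D))² = -3 + (R + (-R + 4*D))² = -3 + (4*D)² = -3 + 16*D²)
c(q) = 397 + q² - 9*q (c(q) = (q² - 9*q) + (-3 + 16*5²) = (q² - 9*q) + (-3 + 16*25) = (q² - 9*q) + (-3 + 400) = (q² - 9*q) + 397 = 397 + q² - 9*q)
√(152 - 16) - c(1) = √(152 - 16) - (397 + 1² - 9*1) = √136 - (397 + 1 - 9) = 2*√34 - 1*389 = 2*√34 - 389 = -389 + 2*√34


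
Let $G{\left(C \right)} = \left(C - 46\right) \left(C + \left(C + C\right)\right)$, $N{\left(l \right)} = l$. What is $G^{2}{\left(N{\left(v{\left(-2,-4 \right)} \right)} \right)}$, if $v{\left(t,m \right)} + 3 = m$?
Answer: $1238769$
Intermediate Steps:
$v{\left(t,m \right)} = -3 + m$
$G{\left(C \right)} = 3 C \left(-46 + C\right)$ ($G{\left(C \right)} = \left(-46 + C\right) \left(C + 2 C\right) = \left(-46 + C\right) 3 C = 3 C \left(-46 + C\right)$)
$G^{2}{\left(N{\left(v{\left(-2,-4 \right)} \right)} \right)} = \left(3 \left(-3 - 4\right) \left(-46 - 7\right)\right)^{2} = \left(3 \left(-7\right) \left(-46 - 7\right)\right)^{2} = \left(3 \left(-7\right) \left(-53\right)\right)^{2} = 1113^{2} = 1238769$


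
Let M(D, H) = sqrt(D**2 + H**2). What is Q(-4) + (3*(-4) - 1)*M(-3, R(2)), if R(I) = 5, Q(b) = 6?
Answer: 6 - 13*sqrt(34) ≈ -69.802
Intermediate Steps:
Q(-4) + (3*(-4) - 1)*M(-3, R(2)) = 6 + (3*(-4) - 1)*sqrt((-3)**2 + 5**2) = 6 + (-12 - 1)*sqrt(9 + 25) = 6 - 13*sqrt(34)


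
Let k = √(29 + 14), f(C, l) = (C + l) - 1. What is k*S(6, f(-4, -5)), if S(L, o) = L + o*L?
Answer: -54*√43 ≈ -354.10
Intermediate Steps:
f(C, l) = -1 + C + l
S(L, o) = L + L*o
k = √43 ≈ 6.5574
k*S(6, f(-4, -5)) = √43*(6*(1 + (-1 - 4 - 5))) = √43*(6*(1 - 10)) = √43*(6*(-9)) = √43*(-54) = -54*√43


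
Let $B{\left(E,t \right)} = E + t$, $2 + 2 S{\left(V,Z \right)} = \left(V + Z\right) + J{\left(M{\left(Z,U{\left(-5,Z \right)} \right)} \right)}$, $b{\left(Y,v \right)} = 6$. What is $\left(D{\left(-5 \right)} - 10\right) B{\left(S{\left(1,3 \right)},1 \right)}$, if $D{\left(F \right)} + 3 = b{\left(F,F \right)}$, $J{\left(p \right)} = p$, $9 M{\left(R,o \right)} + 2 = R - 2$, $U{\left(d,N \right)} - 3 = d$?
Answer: $- \frac{245}{18} \approx -13.611$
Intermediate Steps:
$U{\left(d,N \right)} = 3 + d$
$M{\left(R,o \right)} = - \frac{4}{9} + \frac{R}{9}$ ($M{\left(R,o \right)} = - \frac{2}{9} + \frac{R - 2}{9} = - \frac{2}{9} + \frac{-2 + R}{9} = - \frac{2}{9} + \left(- \frac{2}{9} + \frac{R}{9}\right) = - \frac{4}{9} + \frac{R}{9}$)
$S{\left(V,Z \right)} = - \frac{11}{9} + \frac{V}{2} + \frac{5 Z}{9}$ ($S{\left(V,Z \right)} = -1 + \frac{\left(V + Z\right) + \left(- \frac{4}{9} + \frac{Z}{9}\right)}{2} = -1 + \frac{- \frac{4}{9} + V + \frac{10 Z}{9}}{2} = -1 + \left(- \frac{2}{9} + \frac{V}{2} + \frac{5 Z}{9}\right) = - \frac{11}{9} + \frac{V}{2} + \frac{5 Z}{9}$)
$D{\left(F \right)} = 3$ ($D{\left(F \right)} = -3 + 6 = 3$)
$\left(D{\left(-5 \right)} - 10\right) B{\left(S{\left(1,3 \right)},1 \right)} = \left(3 - 10\right) \left(\left(- \frac{11}{9} + \frac{1}{2} \cdot 1 + \frac{5}{9} \cdot 3\right) + 1\right) = - 7 \left(\left(- \frac{11}{9} + \frac{1}{2} + \frac{5}{3}\right) + 1\right) = - 7 \left(\frac{17}{18} + 1\right) = \left(-7\right) \frac{35}{18} = - \frac{245}{18}$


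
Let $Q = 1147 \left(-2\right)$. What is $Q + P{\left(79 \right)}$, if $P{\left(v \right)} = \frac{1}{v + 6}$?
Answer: $- \frac{194989}{85} \approx -2294.0$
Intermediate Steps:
$P{\left(v \right)} = \frac{1}{6 + v}$
$Q = -2294$
$Q + P{\left(79 \right)} = -2294 + \frac{1}{6 + 79} = -2294 + \frac{1}{85} = - \frac{194989}{85}$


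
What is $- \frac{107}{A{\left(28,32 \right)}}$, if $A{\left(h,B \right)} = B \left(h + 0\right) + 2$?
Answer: $- \frac{107}{898} \approx -0.11915$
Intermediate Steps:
$A{\left(h,B \right)} = 2 + B h$ ($A{\left(h,B \right)} = B h + 2 = 2 + B h$)
$- \frac{107}{A{\left(28,32 \right)}} = - \frac{107}{2 + 32 \cdot 28} = - \frac{107}{2 + 896} = - \frac{107}{898}$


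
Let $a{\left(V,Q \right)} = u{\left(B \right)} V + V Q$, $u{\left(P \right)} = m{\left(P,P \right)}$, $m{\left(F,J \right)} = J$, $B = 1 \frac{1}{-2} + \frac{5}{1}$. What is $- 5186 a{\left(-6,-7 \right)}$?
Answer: $-77790$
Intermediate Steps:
$B = \frac{9}{2}$ ($B = 1 \left(- \frac{1}{2}\right) + 5 \cdot 1 = - \frac{1}{2} + 5 = \frac{9}{2} \approx 4.5$)
$u{\left(P \right)} = P$
$a{\left(V,Q \right)} = \frac{9 V}{2} + Q V$ ($a{\left(V,Q \right)} = \frac{9 V}{2} + V Q = \frac{9 V}{2} + Q V$)
$- 5186 a{\left(-6,-7 \right)} = - 5186 \cdot \frac{1}{2} \left(-6\right) \left(9 + 2 \left(-7\right)\right) = - 5186 \cdot \frac{1}{2} \left(-6\right) \left(9 - 14\right) = - 5186 \cdot \frac{1}{2} \left(-6\right) \left(-5\right) = \left(-5186\right) 15 = -77790$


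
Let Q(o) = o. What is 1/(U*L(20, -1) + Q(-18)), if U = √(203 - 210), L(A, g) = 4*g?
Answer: I/(2*(-9*I + 2*√7)) ≈ -0.041284 + 0.024273*I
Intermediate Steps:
U = I*√7 (U = √(-7) = I*√7 ≈ 2.6458*I)
1/(U*L(20, -1) + Q(-18)) = 1/((I*√7)*(4*(-1)) - 18) = 1/((I*√7)*(-4) - 18) = 1/(-4*I*√7 - 18) = 1/(-18 - 4*I*√7)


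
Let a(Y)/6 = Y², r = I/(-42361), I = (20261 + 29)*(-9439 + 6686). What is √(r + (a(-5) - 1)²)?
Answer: 3*√4689432976899/42361 ≈ 153.36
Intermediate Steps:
I = -55858370 (I = 20290*(-2753) = -55858370)
r = 55858370/42361 (r = -55858370/(-42361) = -55858370*(-1/42361) = 55858370/42361 ≈ 1318.6)
a(Y) = 6*Y²
√(r + (a(-5) - 1)²) = √(55858370/42361 + (6*(-5)² - 1)²) = √(55858370/42361 + (6*25 - 1)²) = √(55858370/42361 + (150 - 1)²) = √(55858370/42361 + 149²) = √(55858370/42361 + 22201) = √(996314931/42361) = 3*√4689432976899/42361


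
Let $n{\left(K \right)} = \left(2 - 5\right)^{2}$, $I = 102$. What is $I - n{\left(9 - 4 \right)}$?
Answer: $93$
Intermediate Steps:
$n{\left(K \right)} = 9$ ($n{\left(K \right)} = \left(-3\right)^{2} = 9$)
$I - n{\left(9 - 4 \right)} = 102 - 9 = 93$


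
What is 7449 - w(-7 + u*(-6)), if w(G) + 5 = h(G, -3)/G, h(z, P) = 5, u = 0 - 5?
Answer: 171437/23 ≈ 7453.8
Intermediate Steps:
u = -5
w(G) = -5 + 5/G
7449 - w(-7 + u*(-6)) = 7449 - (-5 + 5/(-7 - 5*(-6))) = 7449 - (-5 + 5/(-7 + 30)) = 7449 - (-5 + 5/23) = 7449 - 1*(-110/23) = 7449 + 110/23 = 171437/23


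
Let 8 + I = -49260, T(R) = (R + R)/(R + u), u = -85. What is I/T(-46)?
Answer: -1613527/23 ≈ -70153.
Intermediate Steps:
T(R) = 2*R/(-85 + R) (T(R) = (R + R)/(R - 85) = (2*R)/(-85 + R) = 2*R/(-85 + R))
I = -49268 (I = -8 - 49260 = -49268)
I/T(-46) = -49268/(2*(-46)/(-85 - 46)) = -49268/(2*(-46)/(-131)) = -49268/(2*(-46)*(-1/131)) = -49268/92/131 = -49268*131/92 = -1613527/23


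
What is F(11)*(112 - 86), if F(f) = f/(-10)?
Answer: -143/5 ≈ -28.600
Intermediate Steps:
F(f) = -f/10 (F(f) = f*(-⅒) = -f/10)
F(11)*(112 - 86) = (-⅒*11)*(112 - 86) = -11/10*26 = -143/5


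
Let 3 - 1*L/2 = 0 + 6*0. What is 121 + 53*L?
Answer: 439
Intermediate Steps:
L = 6 (L = 6 - 2*(0 + 6*0) = 6 - 2*(0 + 0) = 6 - 2*0 = 6 + 0 = 6)
121 + 53*L = 121 + 53*6 = 121 + 318 = 439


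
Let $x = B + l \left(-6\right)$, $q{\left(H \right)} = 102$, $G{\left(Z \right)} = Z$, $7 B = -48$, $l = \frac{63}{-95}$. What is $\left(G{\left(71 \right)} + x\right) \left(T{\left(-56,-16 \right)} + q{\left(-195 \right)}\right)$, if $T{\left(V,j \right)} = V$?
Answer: $\frac{2083846}{665} \approx 3133.6$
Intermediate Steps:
$l = - \frac{63}{95}$ ($l = 63 \left(- \frac{1}{95}\right) = - \frac{63}{95} \approx -0.66316$)
$B = - \frac{48}{7}$ ($B = \frac{1}{7} \left(-48\right) = - \frac{48}{7} \approx -6.8571$)
$x = - \frac{1914}{665}$ ($x = - \frac{48}{7} - - \frac{378}{95} = - \frac{48}{7} + \frac{378}{95} = - \frac{1914}{665} \approx -2.8782$)
$\left(G{\left(71 \right)} + x\right) \left(T{\left(-56,-16 \right)} + q{\left(-195 \right)}\right) = \left(71 - \frac{1914}{665}\right) \left(-56 + 102\right) = \frac{45301}{665} \cdot 46 = \frac{2083846}{665}$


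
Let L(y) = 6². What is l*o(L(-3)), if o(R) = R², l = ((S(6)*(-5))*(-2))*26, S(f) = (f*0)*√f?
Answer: 0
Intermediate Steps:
S(f) = 0 (S(f) = 0*√f = 0)
L(y) = 36
l = 0 (l = ((0*(-5))*(-2))*26 = (0*(-2))*26 = 0*26 = 0)
l*o(L(-3)) = 0*36² = 0*1296 = 0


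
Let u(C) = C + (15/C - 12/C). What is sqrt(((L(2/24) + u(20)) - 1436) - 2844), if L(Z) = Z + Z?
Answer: I*sqrt(3833715)/30 ≈ 65.266*I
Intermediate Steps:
L(Z) = 2*Z
u(C) = C + 3/C
sqrt(((L(2/24) + u(20)) - 1436) - 2844) = sqrt(((2*(2/24) + (20 + 3/20)) - 1436) - 2844) = sqrt(((2*(2*(1/24)) + (20 + 3*(1/20))) - 1436) - 2844) = sqrt(((2*(1/12) + (20 + 3/20)) - 1436) - 2844) = sqrt(((1/6 + 403/20) - 1436) - 2844) = sqrt((1219/60 - 1436) - 2844) = sqrt(-84941/60 - 2844) = sqrt(-255581/60) = I*sqrt(3833715)/30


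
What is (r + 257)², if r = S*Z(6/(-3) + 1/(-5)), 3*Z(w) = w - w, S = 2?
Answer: 66049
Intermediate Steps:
Z(w) = 0 (Z(w) = (w - w)/3 = (⅓)*0 = 0)
r = 0 (r = 2*0 = 0)
(r + 257)² = (0 + 257)² = 257² = 66049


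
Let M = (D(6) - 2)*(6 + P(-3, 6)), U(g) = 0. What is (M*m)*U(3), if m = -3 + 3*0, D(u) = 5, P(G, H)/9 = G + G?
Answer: 0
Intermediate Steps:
P(G, H) = 18*G (P(G, H) = 9*(G + G) = 9*(2*G) = 18*G)
m = -3 (m = -3 + 0 = -3)
M = -144 (M = (5 - 2)*(6 + 18*(-3)) = 3*(6 - 54) = 3*(-48) = -144)
(M*m)*U(3) = -144*(-3)*0 = 432*0 = 0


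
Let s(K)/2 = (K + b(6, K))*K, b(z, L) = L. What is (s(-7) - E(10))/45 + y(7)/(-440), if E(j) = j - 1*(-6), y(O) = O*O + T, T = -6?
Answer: 1717/440 ≈ 3.9023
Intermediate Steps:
y(O) = -6 + O² (y(O) = O*O - 6 = O² - 6 = -6 + O²)
E(j) = 6 + j (E(j) = j + 6 = 6 + j)
s(K) = 4*K² (s(K) = 2*((K + K)*K) = 2*((2*K)*K) = 2*(2*K²) = 4*K²)
(s(-7) - E(10))/45 + y(7)/(-440) = (4*(-7)² - (6 + 10))/45 + (-6 + 7²)/(-440) = (4*49 - 1*16)*(1/45) + (-6 + 49)*(-1/440) = (196 - 16)*(1/45) + 43*(-1/440) = 180*(1/45) - 43/440 = 4 - 43/440 = 1717/440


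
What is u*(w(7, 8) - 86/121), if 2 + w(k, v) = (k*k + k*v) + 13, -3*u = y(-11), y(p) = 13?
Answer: -60450/121 ≈ -499.59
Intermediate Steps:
u = -13/3 (u = -⅓*13 = -13/3 ≈ -4.3333)
w(k, v) = 11 + k² + k*v (w(k, v) = -2 + ((k*k + k*v) + 13) = -2 + ((k² + k*v) + 13) = -2 + (13 + k² + k*v) = 11 + k² + k*v)
u*(w(7, 8) - 86/121) = -13*((11 + 7² + 7*8) - 86/121)/3 = -13*((11 + 49 + 56) - 86*1/121)/3 = -13*(116 - 86/121)/3 = -13/3*13950/121 = -60450/121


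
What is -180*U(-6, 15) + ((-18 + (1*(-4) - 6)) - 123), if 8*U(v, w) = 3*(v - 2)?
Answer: 389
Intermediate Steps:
U(v, w) = -¾ + 3*v/8 (U(v, w) = (3*(v - 2))/8 = (3*(-2 + v))/8 = (-6 + 3*v)/8 = -¾ + 3*v/8)
-180*U(-6, 15) + ((-18 + (1*(-4) - 6)) - 123) = -180*(-¾ + (3/8)*(-6)) + ((-18 + (1*(-4) - 6)) - 123) = -180*(-¾ - 9/4) + ((-18 + (-4 - 6)) - 123) = -180*(-3) + ((-18 - 10) - 123) = 540 + (-28 - 123) = 540 - 151 = 389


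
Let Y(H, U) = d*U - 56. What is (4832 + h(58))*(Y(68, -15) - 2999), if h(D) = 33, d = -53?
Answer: -10994900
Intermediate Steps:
Y(H, U) = -56 - 53*U (Y(H, U) = -53*U - 56 = -56 - 53*U)
(4832 + h(58))*(Y(68, -15) - 2999) = (4832 + 33)*((-56 - 53*(-15)) - 2999) = 4865*((-56 + 795) - 2999) = 4865*(739 - 2999) = 4865*(-2260) = -10994900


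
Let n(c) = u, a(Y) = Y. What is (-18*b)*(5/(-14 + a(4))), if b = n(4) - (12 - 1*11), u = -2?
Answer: -27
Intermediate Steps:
n(c) = -2
b = -3 (b = -2 - (12 - 1*11) = -2 - (12 - 11) = -2 - 1*1 = -2 - 1 = -3)
(-18*b)*(5/(-14 + a(4))) = (-18*(-3))*(5/(-14 + 4)) = 54*(5/(-10)) = 54*(-⅒*5) = 54*(-½) = -27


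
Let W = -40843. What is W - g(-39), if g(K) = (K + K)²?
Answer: -46927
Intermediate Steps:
g(K) = 4*K² (g(K) = (2*K)² = 4*K²)
W - g(-39) = -40843 - 4*(-39)² = -40843 - 4*1521 = -40843 - 1*6084 = -40843 - 6084 = -46927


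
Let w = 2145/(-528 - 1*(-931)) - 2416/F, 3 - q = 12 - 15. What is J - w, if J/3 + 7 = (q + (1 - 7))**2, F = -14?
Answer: -43160/217 ≈ -198.89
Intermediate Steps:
q = 6 (q = 3 - (12 - 15) = 3 - 1*(-3) = 3 + 3 = 6)
J = -21 (J = -21 + 3*(6 + (1 - 7))**2 = -21 + 3*(6 - 6)**2 = -21 + 3*0**2 = -21 + 3*0 = -21 + 0 = -21)
w = 38603/217 (w = 2145/(-528 - 1*(-931)) - 2416/(-14) = 2145/(-528 + 931) - 2416*(-1/14) = 2145/403 + 1208/7 = 2145*(1/403) + 1208/7 = 165/31 + 1208/7 = 38603/217 ≈ 177.89)
J - w = -21 - 1*38603/217 = -21 - 38603/217 = -43160/217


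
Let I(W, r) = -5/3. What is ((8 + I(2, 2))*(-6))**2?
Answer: 1444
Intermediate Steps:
I(W, r) = -5/3 (I(W, r) = -5*1/3 = -5/3)
((8 + I(2, 2))*(-6))**2 = ((8 - 5/3)*(-6))**2 = ((19/3)*(-6))**2 = (-38)**2 = 1444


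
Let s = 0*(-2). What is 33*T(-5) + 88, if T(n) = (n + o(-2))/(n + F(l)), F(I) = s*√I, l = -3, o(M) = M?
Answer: 671/5 ≈ 134.20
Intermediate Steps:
s = 0
F(I) = 0 (F(I) = 0*√I = 0)
T(n) = (-2 + n)/n (T(n) = (n - 2)/(n + 0) = (-2 + n)/n)
33*T(-5) + 88 = 33*((-2 - 5)/(-5)) + 88 = 33*(-⅕*(-7)) + 88 = 33*(7/5) + 88 = 231/5 + 88 = 671/5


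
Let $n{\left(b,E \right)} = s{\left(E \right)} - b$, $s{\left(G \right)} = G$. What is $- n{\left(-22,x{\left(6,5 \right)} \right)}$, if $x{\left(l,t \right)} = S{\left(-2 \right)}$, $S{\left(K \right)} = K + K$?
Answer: $-18$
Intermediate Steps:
$S{\left(K \right)} = 2 K$
$x{\left(l,t \right)} = -4$ ($x{\left(l,t \right)} = 2 \left(-2\right) = -4$)
$n{\left(b,E \right)} = E - b$
$- n{\left(-22,x{\left(6,5 \right)} \right)} = - (-4 - -22) = - (-4 + 22) = \left(-1\right) 18 = -18$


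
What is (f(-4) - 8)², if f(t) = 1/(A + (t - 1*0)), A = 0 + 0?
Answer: 1089/16 ≈ 68.063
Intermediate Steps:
A = 0
f(t) = 1/t (f(t) = 1/(0 + (t - 1*0)) = 1/(0 + (t + 0)) = 1/(0 + t) = 1/t)
(f(-4) - 8)² = (1/(-4) - 8)² = (-¼ - 8)² = (-33/4)² = 1089/16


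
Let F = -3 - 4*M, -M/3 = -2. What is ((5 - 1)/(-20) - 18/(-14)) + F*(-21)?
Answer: 19883/35 ≈ 568.09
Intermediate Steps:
M = 6 (M = -3*(-2) = 6)
F = -27 (F = -3 - 4*6 = -3 - 24 = -27)
((5 - 1)/(-20) - 18/(-14)) + F*(-21) = ((5 - 1)/(-20) - 18/(-14)) - 27*(-21) = (4*(-1/20) - 18*(-1/14)) + 567 = (-1/5 + 9/7) + 567 = 38/35 + 567 = 19883/35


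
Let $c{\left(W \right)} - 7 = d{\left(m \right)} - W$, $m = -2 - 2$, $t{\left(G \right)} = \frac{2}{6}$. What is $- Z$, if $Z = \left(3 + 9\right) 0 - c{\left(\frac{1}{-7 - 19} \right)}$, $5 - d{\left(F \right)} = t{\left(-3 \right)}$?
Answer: $\frac{913}{78} \approx 11.705$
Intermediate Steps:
$t{\left(G \right)} = \frac{1}{3}$ ($t{\left(G \right)} = 2 \cdot \frac{1}{6} = \frac{1}{3}$)
$m = -4$ ($m = -2 - 2 = -4$)
$d{\left(F \right)} = \frac{14}{3}$ ($d{\left(F \right)} = 5 - \frac{1}{3} = \frac{14}{3}$)
$c{\left(W \right)} = \frac{35}{3} - W$ ($c{\left(W \right)} = 7 - \left(- \frac{14}{3} + W\right) = \frac{35}{3} - W$)
$Z = - \frac{913}{78}$ ($Z = \left(3 + 9\right) 0 - \left(\frac{35}{3} - \frac{1}{-7 - 19}\right) = 12 \cdot 0 - \left(\frac{35}{3} - \frac{1}{-26}\right) = 0 - \left(\frac{35}{3} - - \frac{1}{26}\right) = 0 - \left(\frac{35}{3} + \frac{1}{26}\right) = 0 - \frac{913}{78} = - \frac{913}{78} \approx -11.705$)
$- Z = \left(-1\right) \left(- \frac{913}{78}\right) = \frac{913}{78}$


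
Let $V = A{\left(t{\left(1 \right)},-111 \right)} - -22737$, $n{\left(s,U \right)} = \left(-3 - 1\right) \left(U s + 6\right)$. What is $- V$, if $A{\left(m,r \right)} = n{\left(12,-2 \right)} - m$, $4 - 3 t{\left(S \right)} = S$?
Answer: $-22808$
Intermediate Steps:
$t{\left(S \right)} = \frac{4}{3} - \frac{S}{3}$
$n{\left(s,U \right)} = -24 - 4 U s$ ($n{\left(s,U \right)} = - 4 \left(6 + U s\right) = -24 - 4 U s$)
$A{\left(m,r \right)} = 72 - m$ ($A{\left(m,r \right)} = \left(-24 - \left(-8\right) 12\right) - m = \left(-24 + 96\right) - m = 72 - m$)
$V = 22808$ ($V = \left(72 - \left(\frac{4}{3} - \frac{1}{3}\right)\right) - -22737 = \left(72 - \left(\frac{4}{3} - \frac{1}{3}\right)\right) + 22737 = \left(72 - 1\right) + 22737 = 71 + 22737 = 22808$)
$- V = \left(-1\right) 22808 = -22808$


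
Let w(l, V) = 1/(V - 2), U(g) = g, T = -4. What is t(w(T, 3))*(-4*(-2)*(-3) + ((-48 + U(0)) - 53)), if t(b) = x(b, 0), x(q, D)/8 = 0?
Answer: 0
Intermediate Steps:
x(q, D) = 0 (x(q, D) = 8*0 = 0)
w(l, V) = 1/(-2 + V)
t(b) = 0
t(w(T, 3))*(-4*(-2)*(-3) + ((-48 + U(0)) - 53)) = 0*(-4*(-2)*(-3) + ((-48 + 0) - 53)) = 0*(8*(-3) + (-48 - 53)) = 0*(-24 - 101) = 0*(-125) = 0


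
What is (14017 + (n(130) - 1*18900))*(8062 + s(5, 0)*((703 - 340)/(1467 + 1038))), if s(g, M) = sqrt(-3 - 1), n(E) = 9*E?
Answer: -29934206 - 898546*I/835 ≈ -2.9934e+7 - 1076.1*I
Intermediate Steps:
s(g, M) = 2*I (s(g, M) = sqrt(-4) = 2*I)
(14017 + (n(130) - 1*18900))*(8062 + s(5, 0)*((703 - 340)/(1467 + 1038))) = (14017 + (9*130 - 1*18900))*(8062 + (2*I)*((703 - 340)/(1467 + 1038))) = (14017 + (1170 - 18900))*(8062 + (2*I)*(363/2505)) = (14017 - 17730)*(8062 + (2*I)*(363*(1/2505))) = -3713*(8062 + (2*I)*(121/835)) = -3713*(8062 + 242*I/835) = -29934206 - 898546*I/835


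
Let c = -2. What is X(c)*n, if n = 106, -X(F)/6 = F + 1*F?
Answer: 2544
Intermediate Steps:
X(F) = -12*F (X(F) = -6*(F + 1*F) = -6*(F + F) = -12*F)
X(c)*n = -12*(-2)*106 = 24*106 = 2544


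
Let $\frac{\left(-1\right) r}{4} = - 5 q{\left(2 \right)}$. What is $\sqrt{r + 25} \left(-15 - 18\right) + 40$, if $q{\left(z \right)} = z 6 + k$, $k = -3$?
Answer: $40 - 33 \sqrt{205} \approx -432.49$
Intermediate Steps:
$q{\left(z \right)} = -3 + 6 z$ ($q{\left(z \right)} = z 6 - 3 = 6 z - 3 = -3 + 6 z$)
$r = 180$ ($r = - 4 \left(- 5 \left(-3 + 6 \cdot 2\right)\right) = - 4 \left(- 5 \left(-3 + 12\right)\right) = - 4 \left(\left(-5\right) 9\right) = \left(-4\right) \left(-45\right) = 180$)
$\sqrt{r + 25} \left(-15 - 18\right) + 40 = \sqrt{180 + 25} \left(-15 - 18\right) + 40 = \sqrt{205} \left(-33\right) + 40 = - 33 \sqrt{205} + 40 = 40 - 33 \sqrt{205}$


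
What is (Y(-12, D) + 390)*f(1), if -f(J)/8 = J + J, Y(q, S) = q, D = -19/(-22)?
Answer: -6048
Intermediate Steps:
D = 19/22 (D = -19*(-1/22) = 19/22 ≈ 0.86364)
f(J) = -16*J (f(J) = -8*(J + J) = -16*J)
(Y(-12, D) + 390)*f(1) = (-12 + 390)*(-16*1) = 378*(-16) = -6048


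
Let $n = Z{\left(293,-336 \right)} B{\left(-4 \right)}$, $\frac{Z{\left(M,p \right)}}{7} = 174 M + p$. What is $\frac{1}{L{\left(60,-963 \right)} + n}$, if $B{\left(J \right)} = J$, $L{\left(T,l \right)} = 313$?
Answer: $- \frac{1}{1417775} \approx -7.0533 \cdot 10^{-7}$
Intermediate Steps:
$Z{\left(M,p \right)} = 7 p + 1218 M$ ($Z{\left(M,p \right)} = 7 \left(174 M + p\right) = 7 \left(p + 174 M\right) = 7 p + 1218 M$)
$n = -1418088$ ($n = \left(7 \left(-336\right) + 1218 \cdot 293\right) \left(-4\right) = \left(-2352 + 356874\right) \left(-4\right) = 354522 \left(-4\right) = -1418088$)
$\frac{1}{L{\left(60,-963 \right)} + n} = \frac{1}{313 - 1418088} = \frac{1}{-1417775} = - \frac{1}{1417775}$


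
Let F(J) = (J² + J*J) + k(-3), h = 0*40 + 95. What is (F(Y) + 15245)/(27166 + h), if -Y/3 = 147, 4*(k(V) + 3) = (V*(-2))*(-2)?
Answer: 404201/27261 ≈ 14.827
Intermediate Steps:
h = 95 (h = 0 + 95 = 95)
k(V) = -3 + V (k(V) = -3 + ((V*(-2))*(-2))/4 = -3 + (-2*V*(-2))/4 = -3 + (4*V)/4 = -3 + V)
Y = -441 (Y = -3*147 = -441)
F(J) = -6 + 2*J² (F(J) = (J² + J*J) + (-3 - 3) = (J² + J²) - 6 = 2*J² - 6 = -6 + 2*J²)
(F(Y) + 15245)/(27166 + h) = ((-6 + 2*(-441)²) + 15245)/(27166 + 95) = ((-6 + 2*194481) + 15245)/27261 = ((-6 + 388962) + 15245)*(1/27261) = (388956 + 15245)*(1/27261) = 404201*(1/27261) = 404201/27261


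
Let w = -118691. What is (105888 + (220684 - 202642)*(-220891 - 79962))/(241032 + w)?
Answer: -285678102/6439 ≈ -44367.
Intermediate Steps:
(105888 + (220684 - 202642)*(-220891 - 79962))/(241032 + w) = (105888 + (220684 - 202642)*(-220891 - 79962))/(241032 - 118691) = (105888 + 18042*(-300853))/122341 = (105888 - 5427989826)*(1/122341) = -5427883938*1/122341 = -285678102/6439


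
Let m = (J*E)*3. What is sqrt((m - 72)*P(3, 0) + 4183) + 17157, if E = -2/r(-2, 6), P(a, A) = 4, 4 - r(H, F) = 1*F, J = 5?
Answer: 17157 + sqrt(3955) ≈ 17220.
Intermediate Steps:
r(H, F) = 4 - F
E = 1 (E = -2/(4 - 1*6) = -2/(4 - 6) = -2/(-2) = -2*(-1/2) = 1)
m = 15 (m = (5*1)*3 = 5*3 = 15)
sqrt((m - 72)*P(3, 0) + 4183) + 17157 = sqrt((15 - 72)*4 + 4183) + 17157 = sqrt(-57*4 + 4183) + 17157 = sqrt(-228 + 4183) + 17157 = sqrt(3955) + 17157 = 17157 + sqrt(3955)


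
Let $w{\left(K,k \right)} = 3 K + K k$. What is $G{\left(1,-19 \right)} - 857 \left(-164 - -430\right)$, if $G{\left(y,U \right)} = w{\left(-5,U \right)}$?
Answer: $-227882$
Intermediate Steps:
$G{\left(y,U \right)} = -15 - 5 U$ ($G{\left(y,U \right)} = - 5 \left(3 + U\right) = -15 - 5 U$)
$G{\left(1,-19 \right)} - 857 \left(-164 - -430\right) = \left(-15 - -95\right) - 857 \left(-164 - -430\right) = \left(-15 + 95\right) - 857 \left(-164 + 430\right) = 80 - 227962 = -227882$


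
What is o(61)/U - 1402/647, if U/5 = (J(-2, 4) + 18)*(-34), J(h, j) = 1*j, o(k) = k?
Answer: -5282947/2419780 ≈ -2.1832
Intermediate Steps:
J(h, j) = j
U = -3740 (U = 5*((4 + 18)*(-34)) = 5*(22*(-34)) = 5*(-748) = -3740)
o(61)/U - 1402/647 = 61/(-3740) - 1402/647 = 61*(-1/3740) - 1402*1/647 = -61/3740 - 1402/647 = -5282947/2419780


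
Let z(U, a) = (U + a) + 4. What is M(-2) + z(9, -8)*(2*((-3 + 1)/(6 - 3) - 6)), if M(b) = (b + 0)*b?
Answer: -188/3 ≈ -62.667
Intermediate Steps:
z(U, a) = 4 + U + a
M(b) = b² (M(b) = b*b = b²)
M(-2) + z(9, -8)*(2*((-3 + 1)/(6 - 3) - 6)) = (-2)² + (4 + 9 - 8)*(2*((-3 + 1)/(6 - 3) - 6)) = 4 + 5*(2*(-2/3 - 6)) = 4 + 5*(2*(-2*⅓ - 6)) = 4 + 5*(2*(-⅔ - 6)) = 4 + 5*(2*(-20/3)) = 4 + 5*(-40/3) = 4 - 200/3 = -188/3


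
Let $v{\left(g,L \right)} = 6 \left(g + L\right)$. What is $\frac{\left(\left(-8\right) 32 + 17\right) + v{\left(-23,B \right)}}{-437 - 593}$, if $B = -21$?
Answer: $\frac{503}{1030} \approx 0.48835$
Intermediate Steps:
$v{\left(g,L \right)} = 6 L + 6 g$ ($v{\left(g,L \right)} = 6 \left(L + g\right) = 6 L + 6 g$)
$\frac{\left(\left(-8\right) 32 + 17\right) + v{\left(-23,B \right)}}{-437 - 593} = \frac{\left(\left(-8\right) 32 + 17\right) + \left(6 \left(-21\right) + 6 \left(-23\right)\right)}{-437 - 593} = \frac{\left(-256 + 17\right) - 264}{-1030} = \left(-239 - 264\right) \left(- \frac{1}{1030}\right) = \left(-503\right) \left(- \frac{1}{1030}\right) = \frac{503}{1030}$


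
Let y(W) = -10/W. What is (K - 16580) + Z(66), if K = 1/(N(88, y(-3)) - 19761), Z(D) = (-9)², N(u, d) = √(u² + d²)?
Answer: -57984156608056/3514404293 - 6*√17449/3514404293 ≈ -16499.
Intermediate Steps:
N(u, d) = √(d² + u²)
Z(D) = 81
K = 1/(-19761 + 2*√17449/3) (K = 1/(√((-10/(-3))² + 88²) - 19761) = 1/(√((-10*(-⅓))² + 7744) - 19761) = 1/(√((10/3)² + 7744) - 19761) = 1/(√(100/9 + 7744) - 19761) = 1/(√(69796/9) - 19761) = 1/(2*√17449/3 - 19761) = 1/(-19761 + 2*√17449/3) ≈ -5.0831e-5)
(K - 16580) + Z(66) = ((-177849/3514404293 - 6*√17449/3514404293) - 16580) + 81 = (-58268823355789/3514404293 - 6*√17449/3514404293) + 81 = -57984156608056/3514404293 - 6*√17449/3514404293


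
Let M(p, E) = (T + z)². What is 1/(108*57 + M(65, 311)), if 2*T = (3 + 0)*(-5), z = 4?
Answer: 4/24673 ≈ 0.00016212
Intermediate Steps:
T = -15/2 (T = ((3 + 0)*(-5))/2 = (3*(-5))/2 = (½)*(-15) = -15/2 ≈ -7.5000)
M(p, E) = 49/4 (M(p, E) = (-15/2 + 4)² = (-7/2)² = 49/4)
1/(108*57 + M(65, 311)) = 1/(108*57 + 49/4) = 1/(6156 + 49/4) = 1/(24673/4) = 4/24673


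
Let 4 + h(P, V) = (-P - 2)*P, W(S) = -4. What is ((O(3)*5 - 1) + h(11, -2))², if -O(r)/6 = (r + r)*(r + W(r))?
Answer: 1024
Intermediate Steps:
h(P, V) = -4 + P*(-2 - P) (h(P, V) = -4 + (-P - 2)*P = -4 + (-2 - P)*P = -4 + P*(-2 - P))
O(r) = -12*r*(-4 + r) (O(r) = -6*(r + r)*(r - 4) = -6*2*r*(-4 + r) = -12*r*(-4 + r))
((O(3)*5 - 1) + h(11, -2))² = (((12*3*(4 - 1*3))*5 - 1) + (-4 - 1*11² - 2*11))² = (((12*3*(4 - 3))*5 - 1) + (-4 - 1*121 - 22))² = (((12*3*1)*5 - 1) + (-4 - 121 - 22))² = ((36*5 - 1) - 147)² = ((180 - 1) - 147)² = (179 - 147)² = 32² = 1024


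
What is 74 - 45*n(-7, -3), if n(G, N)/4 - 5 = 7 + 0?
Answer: -2086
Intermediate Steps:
n(G, N) = 48 (n(G, N) = 20 + 4*(7 + 0) = 20 + 4*7 = 20 + 28 = 48)
74 - 45*n(-7, -3) = 74 - 45*48 = 74 - 2160 = -2086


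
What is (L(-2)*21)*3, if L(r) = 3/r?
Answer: -189/2 ≈ -94.500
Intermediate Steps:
(L(-2)*21)*3 = ((3/(-2))*21)*3 = ((3*(-1/2))*21)*3 = -3/2*21*3 = -63/2*3 = -189/2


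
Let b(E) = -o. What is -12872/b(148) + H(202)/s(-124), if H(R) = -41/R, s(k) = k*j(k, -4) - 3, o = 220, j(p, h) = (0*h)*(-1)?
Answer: 1952363/33330 ≈ 58.577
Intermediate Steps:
j(p, h) = 0 (j(p, h) = 0*(-1) = 0)
b(E) = -220 (b(E) = -1*220 = -220)
s(k) = -3 (s(k) = k*0 - 3 = 0 - 3 = -3)
-12872/b(148) + H(202)/s(-124) = -12872/(-220) - 41/202/(-3) = -12872*(-1/220) - 41*1/202*(-⅓) = 3218/55 - 41/202*(-⅓) = 3218/55 + 41/606 = 1952363/33330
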